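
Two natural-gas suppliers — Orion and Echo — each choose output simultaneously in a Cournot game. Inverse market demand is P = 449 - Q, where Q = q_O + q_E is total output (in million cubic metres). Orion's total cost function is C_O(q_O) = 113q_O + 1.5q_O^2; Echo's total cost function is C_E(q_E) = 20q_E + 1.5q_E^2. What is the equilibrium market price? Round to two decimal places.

321.50

Orion's profit: π_O = (449 - Q)q_O - (113q_O + (3/2)q_O²). Setting ∂π_O/∂q_O = 0: 336 - 5q_O - (q_E) = 0.
Echo's first-order condition: 429 - 5q_E - (q_O) = 0.
Best responses: q_O = (336 - q_E)/5, q_E = (429 - q_O)/5.
Solving the pair: q_O = 417/8, q_E = 603/8.
Total output Q = 255/2, so price P = 449 - 255/2 = 643/2.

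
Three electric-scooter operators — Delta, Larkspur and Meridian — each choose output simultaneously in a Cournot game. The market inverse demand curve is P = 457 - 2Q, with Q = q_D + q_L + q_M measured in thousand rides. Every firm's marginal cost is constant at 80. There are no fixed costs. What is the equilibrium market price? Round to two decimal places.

A representative firm's profit is π_i = q_i(457 - 2Q) - 80q_i.
First-order condition (treating rivals' output as given): 377 - 4q_i - 2·Σ_{j≠i} q_j = 0.
By symmetry each firm produces the same amount; substituting Σ_{j≠i} q_j = 2q_i yields q_i = 377/8.
Total output Q = 1131/8, so price P = 457 - 2·(1131/8) = 697/4.

174.25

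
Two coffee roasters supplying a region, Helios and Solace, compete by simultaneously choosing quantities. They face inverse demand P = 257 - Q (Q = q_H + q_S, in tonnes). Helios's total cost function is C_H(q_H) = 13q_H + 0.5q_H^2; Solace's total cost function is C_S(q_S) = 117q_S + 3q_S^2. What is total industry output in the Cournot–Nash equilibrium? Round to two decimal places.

Helios's profit: π_H = (257 - Q)q_H - (13q_H + (1/2)q_H²). Setting ∂π_H/∂q_H = 0: 244 - 3q_H - (q_S) = 0.
Solace's first-order condition: 140 - 8q_S - (q_H) = 0.
Best responses: q_H = (244 - q_S)/3, q_S = (140 - q_H)/8.
Solving the pair: q_H = 1812/23, q_S = 176/23.
Total output Q = 1812/23 + 176/23 = 1988/23.

86.43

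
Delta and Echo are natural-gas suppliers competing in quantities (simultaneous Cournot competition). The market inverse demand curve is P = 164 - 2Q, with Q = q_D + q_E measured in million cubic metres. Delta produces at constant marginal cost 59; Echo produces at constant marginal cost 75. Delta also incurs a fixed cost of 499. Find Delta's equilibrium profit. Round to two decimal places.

314.39

Delta's profit: π_D = (164 - 2Q)q_D - (59q_D). Setting ∂π_D/∂q_D = 0: 105 - 4q_D - 2(q_E) = 0.
Echo's profit: π_E = (164 - 2Q)q_E - (75q_E). Setting ∂π_E/∂q_E = 0: 89 - 4q_E - 2(q_D) = 0.
Rearranging gives the reaction functions q_D = (105 - 2q_E)/4 and q_E = (89 - 2q_D)/4.
Solving the pair: q_D = 121/6, q_E = 73/6.
Price P = 164 - 2·(97/3) = 298/3.
Delta's profit: (298/3 - 59)·(121/6) - 499 = 314.3889.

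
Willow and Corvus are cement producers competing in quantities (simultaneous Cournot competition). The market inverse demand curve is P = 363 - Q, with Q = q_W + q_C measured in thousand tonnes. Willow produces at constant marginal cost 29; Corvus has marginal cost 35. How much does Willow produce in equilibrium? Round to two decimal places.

113.33

Willow's profit: π_W = (363 - Q)q_W - (29q_W). Setting ∂π_W/∂q_W = 0: 334 - 2q_W - (q_C) = 0.
Corvus's first-order condition: 328 - 2q_C - (q_W) = 0.
Best responses: q_W = (334 - q_C)/2, q_C = (328 - q_W)/2.
Substituting one into the other gives q_W = 340/3 and q_C = 322/3.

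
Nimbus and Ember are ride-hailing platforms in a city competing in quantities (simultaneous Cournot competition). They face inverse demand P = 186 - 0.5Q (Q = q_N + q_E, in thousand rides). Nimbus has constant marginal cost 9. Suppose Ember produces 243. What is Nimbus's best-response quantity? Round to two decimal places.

With the rival's output fixed at 243, Nimbus's profit is π_N = (186 - (1/2)·243 - (1/2)q_N)q_N - (9q_N) = (129/2 - (1/2)q_N)q_N - (9q_N).
∂π_N/∂q_N = 111/2 - q_N = 0, so q_N = 111/2.

55.50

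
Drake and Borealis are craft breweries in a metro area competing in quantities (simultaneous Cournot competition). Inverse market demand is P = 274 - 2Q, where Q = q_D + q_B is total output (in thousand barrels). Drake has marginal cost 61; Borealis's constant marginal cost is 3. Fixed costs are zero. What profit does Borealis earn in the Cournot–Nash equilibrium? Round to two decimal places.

Drake's profit: π_D = (274 - 2Q)q_D - (61q_D). Setting ∂π_D/∂q_D = 0: 213 - 4q_D - 2(q_B) = 0.
Borealis's first-order condition: 271 - 4q_B - 2(q_D) = 0.
So q_D = (213 - 2q_B)/4 and q_B = (271 - 2q_D)/4.
Substituting one into the other gives q_D = 155/6 and q_B = 329/6.
Price P = 274 - 2·(242/3) = 338/3.
Borealis's profit: (338/3 - 3)·(329/6) = 6013.3889.

6013.39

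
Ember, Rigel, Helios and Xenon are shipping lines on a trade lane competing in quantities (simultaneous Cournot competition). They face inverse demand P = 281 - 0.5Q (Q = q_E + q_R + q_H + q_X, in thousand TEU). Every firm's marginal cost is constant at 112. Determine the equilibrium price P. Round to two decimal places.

A representative firm's profit is π_i = q_i(281 - 0.5Q) - 112q_i.
First-order condition (treating rivals' output as given): 169 - q_i - (1/2)·Σ_{j≠i} q_j = 0.
With identical firms every q_j equals q_i, so Σ_{j≠i} q_j = 3q_i and 169 = (5/2)q_i, giving q_i = 338/5.
Total output Q = 1352/5, so price P = 281 - (1/2)·(1352/5) = 729/5.

145.80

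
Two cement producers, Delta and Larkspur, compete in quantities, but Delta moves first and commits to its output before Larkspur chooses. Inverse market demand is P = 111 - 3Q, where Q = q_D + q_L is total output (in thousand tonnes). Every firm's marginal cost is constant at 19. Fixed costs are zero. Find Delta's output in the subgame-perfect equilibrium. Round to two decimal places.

Solve by backward induction. Given q_D, the follower Larkspur maximises π_L = (111 - 3q_D - 3q_L)q_L - 19q_L.
∂π_L/∂q_L = 92 - 3q_D - 6q_L = 0 gives the reaction function q_L = (92 - 3q_D)/6.
The leader anticipates this reaction. Substituting into P = 111 - 3Q gives P = 65 - (3/2)q_D, so π_D = (65 - (3/2)q_D)q_D - 19q_D.
Leader FOC: 46 - 3q_D = 0, so q_D = 46/3.
Then q_L = (92 - 3·(46/3))/6 = 23/3.

15.33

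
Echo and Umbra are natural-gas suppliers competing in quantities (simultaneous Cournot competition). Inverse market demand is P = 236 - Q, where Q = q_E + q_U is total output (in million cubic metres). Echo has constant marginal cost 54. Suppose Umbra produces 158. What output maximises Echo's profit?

12

With the rival's output fixed at 158, Echo's profit is π_E = (236 - 158 - q_E)q_E - (54q_E) = (78 - q_E)q_E - (54q_E).
∂π_E/∂q_E = 24 - 2q_E = 0, so q_E = 12.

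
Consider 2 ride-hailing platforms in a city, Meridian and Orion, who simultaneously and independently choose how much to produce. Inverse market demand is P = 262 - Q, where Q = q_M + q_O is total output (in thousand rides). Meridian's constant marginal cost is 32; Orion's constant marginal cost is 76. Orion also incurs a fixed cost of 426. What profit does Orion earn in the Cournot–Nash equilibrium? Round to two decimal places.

Meridian's profit: π_M = (262 - Q)q_M - (32q_M). Setting ∂π_M/∂q_M = 0: 230 - 2q_M - (q_O) = 0.
Orion's first-order condition: 186 - 2q_O - (q_M) = 0.
So q_M = (230 - q_O)/2 and q_O = (186 - q_M)/2.
Substituting one into the other gives q_M = 274/3 and q_O = 142/3.
Price P = 262 - 416/3 = 370/3.
Orion's profit: (370/3 - 76)·(142/3) - 426 = 1814.4444.

1814.44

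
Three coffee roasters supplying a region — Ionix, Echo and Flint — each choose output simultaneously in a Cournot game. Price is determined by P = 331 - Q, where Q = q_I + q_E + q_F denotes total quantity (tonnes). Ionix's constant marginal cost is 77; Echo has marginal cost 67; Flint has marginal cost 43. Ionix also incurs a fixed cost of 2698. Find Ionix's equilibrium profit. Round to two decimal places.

Ionix's profit: π_I = (331 - Q)q_I - (77q_I). Setting ∂π_I/∂q_I = 0: 254 - 2q_I - (q_E + q_F) = 0.
Echo's first-order condition: 264 - 2q_E - (q_I + q_F) = 0.
Flint's first-order condition: 288 - 2q_F - (q_I + q_E) = 0.
Adding the 3 first-order conditions: 806 − 4Q = 0, so Q = 403/2.
Back-substituting: q_I = (254 − 403/2) = 105/2, q_E = (264 − 403/2) = 125/2, q_F = (288 − 403/2) = 173/2.
Price P = 331 - 403/2 = 259/2.
Ionix's profit: (259/2 - 77)·(105/2) - 2698 = 233/4.

58.25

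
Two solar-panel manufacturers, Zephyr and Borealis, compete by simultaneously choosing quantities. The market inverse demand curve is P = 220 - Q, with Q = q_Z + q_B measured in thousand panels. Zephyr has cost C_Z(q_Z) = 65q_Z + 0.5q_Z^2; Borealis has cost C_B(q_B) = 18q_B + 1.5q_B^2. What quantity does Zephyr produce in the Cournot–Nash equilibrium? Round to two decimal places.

Zephyr's profit: π_Z = (220 - Q)q_Z - (65q_Z + (1/2)q_Z²). Setting ∂π_Z/∂q_Z = 0: 155 - 3q_Z - (q_B) = 0.
Borealis's first-order condition: 202 - 5q_B - (q_Z) = 0.
Rearranging gives the reaction functions q_Z = (155 - q_B)/3 and q_B = (202 - q_Z)/5.
Solving the pair: q_Z = 573/14, q_B = 451/14.

40.93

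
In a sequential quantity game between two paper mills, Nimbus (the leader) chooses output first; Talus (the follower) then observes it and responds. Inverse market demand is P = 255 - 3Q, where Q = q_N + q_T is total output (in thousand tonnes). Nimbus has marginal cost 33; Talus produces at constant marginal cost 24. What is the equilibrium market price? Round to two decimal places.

Solve by backward induction. Given q_N, the follower Talus maximises π_T = (255 - 3q_N - 3q_T)q_T - 24q_T.
Setting the follower's marginal profit to zero, 231 - 3q_N - 6q_T = 0, i.e. q_T = (231 - 3q_N)/6.
The leader anticipates this reaction. Substituting into P = 255 - 3Q gives P = 279/2 - (3/2)q_N, so π_N = (279/2 - (3/2)q_N)q_N - 33q_N.
Leader FOC: 213/2 - 3q_N = 0, so q_N = 71/2.
Then q_T = (231 - 3·(71/2))/6 = 83/4.
Total output Q = 225/4, so price P = 255 - 3·(225/4) = 345/4.

86.25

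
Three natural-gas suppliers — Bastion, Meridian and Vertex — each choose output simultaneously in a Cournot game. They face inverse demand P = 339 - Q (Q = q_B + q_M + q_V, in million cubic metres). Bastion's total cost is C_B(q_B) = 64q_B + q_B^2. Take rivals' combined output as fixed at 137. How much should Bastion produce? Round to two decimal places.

34.50

With rivals' combined output fixed at 137, Bastion's profit is π_B = (339 - 137 - q_B)q_B - (64q_B + q_B²) = (202 - q_B)q_B - (64q_B + q_B²).
∂π_B/∂q_B = 138 - 4q_B = 0, so q_B = 69/2.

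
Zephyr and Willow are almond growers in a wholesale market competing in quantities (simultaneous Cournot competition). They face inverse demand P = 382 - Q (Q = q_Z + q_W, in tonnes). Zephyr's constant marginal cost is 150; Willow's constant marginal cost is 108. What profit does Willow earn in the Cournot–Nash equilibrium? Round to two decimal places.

11095.11

Zephyr's profit: π_Z = (382 - Q)q_Z - (150q_Z). Setting ∂π_Z/∂q_Z = 0: 232 - 2q_Z - (q_W) = 0.
Willow's profit: π_W = (382 - Q)q_W - (108q_W). Setting ∂π_W/∂q_W = 0: 274 - 2q_W - (q_Z) = 0.
So q_Z = (232 - q_W)/2 and q_W = (274 - q_Z)/2.
Solving the pair: q_Z = 190/3, q_W = 316/3.
Price P = 382 - 506/3 = 640/3.
Willow's profit: (640/3 - 108)·(316/3) = 11095.1111.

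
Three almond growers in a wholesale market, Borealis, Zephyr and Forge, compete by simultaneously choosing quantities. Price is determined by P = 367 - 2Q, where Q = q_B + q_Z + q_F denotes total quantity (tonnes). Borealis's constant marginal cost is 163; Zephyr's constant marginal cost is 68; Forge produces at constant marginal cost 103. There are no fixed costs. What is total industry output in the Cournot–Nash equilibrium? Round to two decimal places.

Borealis's profit: π_B = (367 - 2Q)q_B - (163q_B). Setting ∂π_B/∂q_B = 0: 204 - 4q_B - 2(q_Z + q_F) = 0.
Zephyr's profit: π_Z = (367 - 2Q)q_Z - (68q_Z). Setting ∂π_Z/∂q_Z = 0: 299 - 4q_Z - 2(q_B + q_F) = 0.
Forge's first-order condition: 264 - 4q_F - 2(q_B + q_Z) = 0.
Adding the 3 first-order conditions: 767 − 8Q = 0, so Q = 767/8.
Back-substituting: q_B = (204 − 767/4)/2 = 49/8, q_Z = (299 − 767/4)/2 = 429/8, q_F = (264 − 767/4)/2 = 289/8.
Total output Q = 49/8 + 429/8 + 289/8 = 767/8.

95.88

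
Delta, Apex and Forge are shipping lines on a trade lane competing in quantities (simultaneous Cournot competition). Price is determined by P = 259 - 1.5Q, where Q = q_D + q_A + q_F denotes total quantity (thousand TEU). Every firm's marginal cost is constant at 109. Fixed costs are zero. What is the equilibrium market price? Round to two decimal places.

146.50

Each firm earns π_i = (259 - 1.5Q)q_i - 109q_i.
Setting ∂π_i/∂q_i = 0 with rivals' quantities fixed: 150 - 3q_i - (3/2)·Σ_{j≠i} q_j = 0.
With identical firms every q_j equals q_i, so Σ_{j≠i} q_j = 2q_i and 150 = 6q_i, giving q_i = 25.
Total output Q = 75, so price P = 259 - (3/2)·75 = 293/2.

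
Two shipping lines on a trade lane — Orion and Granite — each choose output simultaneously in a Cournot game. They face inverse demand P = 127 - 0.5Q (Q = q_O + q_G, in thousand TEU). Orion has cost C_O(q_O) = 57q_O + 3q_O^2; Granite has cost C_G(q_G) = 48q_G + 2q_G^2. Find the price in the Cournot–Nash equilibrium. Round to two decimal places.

115.08

Orion's profit: π_O = (127 - 0.5Q)q_O - (57q_O + 3q_O²). Setting ∂π_O/∂q_O = 0: 70 - 7q_O - (1/2)(q_G) = 0.
Granite's first-order condition: 79 - 5q_G - (1/2)(q_O) = 0.
Best responses: q_O = (70 - (1/2)q_G)/7, q_G = (79 - (1/2)q_O)/5.
Substituting one into the other gives q_O = 1242/139 and q_G = 14.9065.
Total output Q = 23.8417, so price P = 127 - (1/2)·23.8417 = 115.0791.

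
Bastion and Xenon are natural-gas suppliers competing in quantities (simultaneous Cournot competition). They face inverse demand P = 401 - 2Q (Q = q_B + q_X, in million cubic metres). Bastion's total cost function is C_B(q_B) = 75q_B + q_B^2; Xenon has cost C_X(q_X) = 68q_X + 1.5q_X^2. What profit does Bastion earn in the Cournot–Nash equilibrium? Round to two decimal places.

Bastion's profit: π_B = (401 - 2Q)q_B - (75q_B + q_B²). Setting ∂π_B/∂q_B = 0: 326 - 6q_B - 2(q_X) = 0.
Xenon's first-order condition: 333 - 7q_X - 2(q_B) = 0.
Best responses: q_B = (326 - 2q_X)/6, q_X = (333 - 2q_B)/7.
Substituting one into the other gives q_B = 808/19 and q_X = 673/19.
Price P = 401 - 2·(1481/19) = 245.1053.
Bastion's profit: 245.1053·(808/19) - 75·(808/19) - (808/19)² = 5425.4626.

5425.46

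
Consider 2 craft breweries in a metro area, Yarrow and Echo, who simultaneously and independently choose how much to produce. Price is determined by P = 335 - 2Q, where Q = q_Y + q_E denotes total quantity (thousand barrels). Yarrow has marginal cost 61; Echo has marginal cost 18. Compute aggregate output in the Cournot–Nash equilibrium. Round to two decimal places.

98.50

Yarrow's profit: π_Y = (335 - 2Q)q_Y - (61q_Y). Setting ∂π_Y/∂q_Y = 0: 274 - 4q_Y - 2(q_E) = 0.
Echo's first-order condition: 317 - 4q_E - 2(q_Y) = 0.
Rearranging gives the reaction functions q_Y = (274 - 2q_E)/4 and q_E = (317 - 2q_Y)/4.
Solving the pair: q_Y = 77/2, q_E = 60.
Total output Q = 77/2 + 60 = 197/2.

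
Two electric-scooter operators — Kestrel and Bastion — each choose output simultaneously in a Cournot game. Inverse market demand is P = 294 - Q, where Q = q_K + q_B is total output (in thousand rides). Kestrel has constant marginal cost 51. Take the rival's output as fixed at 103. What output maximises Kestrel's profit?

With the rival's output fixed at 103, Kestrel's profit is π_K = (294 - 103 - q_K)q_K - (51q_K) = (191 - q_K)q_K - (51q_K).
∂π_K/∂q_K = 140 - 2q_K = 0, so q_K = 70.

70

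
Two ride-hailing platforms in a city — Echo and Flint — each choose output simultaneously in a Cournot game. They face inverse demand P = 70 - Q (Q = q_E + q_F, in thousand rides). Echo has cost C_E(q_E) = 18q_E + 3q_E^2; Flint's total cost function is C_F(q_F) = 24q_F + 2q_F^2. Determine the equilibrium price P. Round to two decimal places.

57.62

Echo's profit: π_E = (70 - Q)q_E - (18q_E + 3q_E²). Setting ∂π_E/∂q_E = 0: 52 - 8q_E - (q_F) = 0.
Flint's profit: π_F = (70 - Q)q_F - (24q_F + 2q_F²). Setting ∂π_F/∂q_F = 0: 46 - 6q_F - (q_E) = 0.
Best responses: q_E = (52 - q_F)/8, q_F = (46 - q_E)/6.
Solving the pair: q_E = 266/47, q_F = 316/47.
Total output Q = 582/47, so price P = 70 - 582/47 = 57.6170.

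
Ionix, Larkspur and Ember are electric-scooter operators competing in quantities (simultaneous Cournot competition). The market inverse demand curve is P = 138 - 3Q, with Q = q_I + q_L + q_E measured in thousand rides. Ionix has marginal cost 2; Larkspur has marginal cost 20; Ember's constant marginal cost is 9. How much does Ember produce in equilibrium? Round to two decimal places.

Ionix's profit: π_I = (138 - 3Q)q_I - (2q_I). Setting ∂π_I/∂q_I = 0: 136 - 6q_I - 3(q_L + q_E) = 0.
Larkspur's first-order condition: 118 - 6q_L - 3(q_I + q_E) = 0.
Ember's profit: π_E = (138 - 3Q)q_E - (9q_E). Setting ∂π_E/∂q_E = 0: 129 - 6q_E - 3(q_I + q_L) = 0.
Adding the 3 conditions: 383 − 6Q − 6Q = 0, i.e. Q = 383/12.
Back-substituting: q_I = (136 − 383/4)/3 = 161/12, q_L = (118 − 383/4)/3 = 89/12, q_E = (129 − 383/4)/3 = 133/12.

11.08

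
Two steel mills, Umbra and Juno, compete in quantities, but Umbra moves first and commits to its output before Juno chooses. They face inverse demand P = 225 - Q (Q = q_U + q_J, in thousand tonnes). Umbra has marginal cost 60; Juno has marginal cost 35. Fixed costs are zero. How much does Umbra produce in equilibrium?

70

The follower Juno best-responds to any q_U: π_J = (225 - Q)q_J - 35q_J.
∂π_J/∂q_J = 190 - q_U - 2q_J = 0 gives the reaction function q_J = (190 - q_U)/2.
The leader anticipates this reaction. Substituting into P = 225 - Q gives P = 130 - (1/2)q_U, so π_U = (130 - (1/2)q_U)q_U - 60q_U.
Leader FOC: 70 - q_U = 0, so q_U = 70.
Then q_J = (190 - 70)/2 = 60.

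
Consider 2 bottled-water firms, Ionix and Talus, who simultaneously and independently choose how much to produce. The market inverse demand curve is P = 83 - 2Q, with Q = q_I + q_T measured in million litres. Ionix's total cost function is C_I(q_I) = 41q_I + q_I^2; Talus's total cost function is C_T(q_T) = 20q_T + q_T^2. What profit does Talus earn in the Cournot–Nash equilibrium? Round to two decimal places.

Ionix's profit: π_I = (83 - 2Q)q_I - (41q_I + q_I²). Setting ∂π_I/∂q_I = 0: 42 - 6q_I - 2(q_T) = 0.
Talus's profit: π_T = (83 - 2Q)q_T - (20q_T + q_T²). Setting ∂π_T/∂q_T = 0: 63 - 6q_T - 2(q_I) = 0.
Best responses: q_I = (42 - 2q_T)/6, q_T = (63 - 2q_I)/6.
Solving the pair: q_I = 63/16, q_T = 147/16.
Price P = 83 - 2·(105/8) = 227/4.
Talus's profit: (227/4)·(147/16) - 20·(147/16) - (147/16)² = 253.2305.

253.23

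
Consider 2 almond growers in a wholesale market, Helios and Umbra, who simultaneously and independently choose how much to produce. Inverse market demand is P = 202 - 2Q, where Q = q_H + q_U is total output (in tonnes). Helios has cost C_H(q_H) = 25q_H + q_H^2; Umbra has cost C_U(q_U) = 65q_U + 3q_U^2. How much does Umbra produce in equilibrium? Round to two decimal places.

Helios's profit: π_H = (202 - 2Q)q_H - (25q_H + q_H²). Setting ∂π_H/∂q_H = 0: 177 - 6q_H - 2(q_U) = 0.
Umbra's profit: π_U = (202 - 2Q)q_U - (65q_U + 3q_U²). Setting ∂π_U/∂q_U = 0: 137 - 10q_U - 2(q_H) = 0.
Best responses: q_H = (177 - 2q_U)/6, q_U = (137 - 2q_H)/10.
Substituting one into the other gives q_H = 187/7 and q_U = 117/14.

8.36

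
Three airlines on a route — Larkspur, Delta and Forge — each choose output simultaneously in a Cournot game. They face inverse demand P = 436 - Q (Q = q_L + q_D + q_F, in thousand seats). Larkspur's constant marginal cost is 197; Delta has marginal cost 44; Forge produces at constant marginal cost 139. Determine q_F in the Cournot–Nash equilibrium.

65

Larkspur's profit: π_L = (436 - Q)q_L - (197q_L). Setting ∂π_L/∂q_L = 0: 239 - 2q_L - (q_D + q_F) = 0.
Delta's profit: π_D = (436 - Q)q_D - (44q_D). Setting ∂π_D/∂q_D = 0: 392 - 2q_D - (q_L + q_F) = 0.
Forge's first-order condition: 297 - 2q_F - (q_L + q_D) = 0.
Adding the 3 conditions: 928 − 2Q − 2Q = 0, i.e. Q = 232.
Back-substituting: q_L = (239 − 232) = 7, q_D = (392 − 232) = 160, q_F = (297 − 232) = 65.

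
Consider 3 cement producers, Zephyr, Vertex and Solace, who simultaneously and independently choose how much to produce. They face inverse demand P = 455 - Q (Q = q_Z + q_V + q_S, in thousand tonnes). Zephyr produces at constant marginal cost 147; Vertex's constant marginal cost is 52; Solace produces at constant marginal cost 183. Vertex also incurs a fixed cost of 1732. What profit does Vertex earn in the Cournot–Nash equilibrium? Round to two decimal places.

Zephyr's profit: π_Z = (455 - Q)q_Z - (147q_Z). Setting ∂π_Z/∂q_Z = 0: 308 - 2q_Z - (q_V + q_S) = 0.
Vertex's profit: π_V = (455 - Q)q_V - (52q_V). Setting ∂π_V/∂q_V = 0: 403 - 2q_V - (q_Z + q_S) = 0.
Solace's profit: π_S = (455 - Q)q_S - (183q_S). Setting ∂π_S/∂q_S = 0: 272 - 2q_S - (q_Z + q_V) = 0.
Adding the 3 conditions: 983 − 2Q − 2Q = 0, i.e. Q = 983/4.
Back-substituting: q_Z = (308 − 983/4) = 249/4, q_V = (403 − 983/4) = 629/4, q_S = (272 − 983/4) = 105/4.
Price P = 455 - 983/4 = 837/4.
Vertex's profit: (837/4 - 52)·(629/4) - 1732 = 22995.5625.

22995.56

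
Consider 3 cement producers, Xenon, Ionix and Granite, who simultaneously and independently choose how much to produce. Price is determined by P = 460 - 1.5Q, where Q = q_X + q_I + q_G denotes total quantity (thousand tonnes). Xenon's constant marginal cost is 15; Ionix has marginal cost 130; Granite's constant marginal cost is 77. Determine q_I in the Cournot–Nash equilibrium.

27

Xenon's profit: π_X = (460 - 1.5Q)q_X - (15q_X). Setting ∂π_X/∂q_X = 0: 445 - 3q_X - (3/2)(q_I + q_G) = 0.
Ionix's profit: π_I = (460 - 1.5Q)q_I - (130q_I). Setting ∂π_I/∂q_I = 0: 330 - 3q_I - (3/2)(q_X + q_G) = 0.
Granite's first-order condition: 383 - 3q_G - (3/2)(q_X + q_I) = 0.
Summing all 3 equations gives 1158 − 6Q = 0, hence Q = 193.
Back-substituting: q_X = (445 − 579/2)/(3/2) = 311/3, q_I = (330 − 579/2)/(3/2) = 27, q_G = (383 − 579/2)/(3/2) = 187/3.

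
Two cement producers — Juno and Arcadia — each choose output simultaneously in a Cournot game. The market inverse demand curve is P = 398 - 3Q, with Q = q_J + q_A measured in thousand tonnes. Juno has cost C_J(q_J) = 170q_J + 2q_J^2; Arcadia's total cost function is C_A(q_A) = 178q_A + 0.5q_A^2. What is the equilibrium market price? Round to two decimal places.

Juno's profit: π_J = (398 - 3Q)q_J - (170q_J + 2q_J²). Setting ∂π_J/∂q_J = 0: 228 - 10q_J - 3(q_A) = 0.
Arcadia's first-order condition: 220 - 7q_A - 3(q_J) = 0.
Rearranging gives the reaction functions q_J = (228 - 3q_A)/10 and q_A = (220 - 3q_J)/7.
Substituting one into the other gives q_J = 936/61 and q_A = 1516/61.
Total output Q = 40.1967, so price P = 398 - 3·40.1967 = 277.4098.

277.41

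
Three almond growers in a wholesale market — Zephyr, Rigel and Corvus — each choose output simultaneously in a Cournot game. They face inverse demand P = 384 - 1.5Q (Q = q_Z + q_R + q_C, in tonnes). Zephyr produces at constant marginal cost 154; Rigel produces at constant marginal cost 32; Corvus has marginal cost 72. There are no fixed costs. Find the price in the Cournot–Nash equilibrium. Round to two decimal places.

160.50

Zephyr's profit: π_Z = (384 - 1.5Q)q_Z - (154q_Z). Setting ∂π_Z/∂q_Z = 0: 230 - 3q_Z - (3/2)(q_R + q_C) = 0.
Rigel's profit: π_R = (384 - 1.5Q)q_R - (32q_R). Setting ∂π_R/∂q_R = 0: 352 - 3q_R - (3/2)(q_Z + q_C) = 0.
Corvus's profit: π_C = (384 - 1.5Q)q_C - (72q_C). Setting ∂π_C/∂q_C = 0: 312 - 3q_C - (3/2)(q_Z + q_R) = 0.
Adding the 3 first-order conditions: 894 − 6Q = 0, so Q = 149.
Back-substituting: q_Z = (230 − 447/2)/(3/2) = 13/3, q_R = (352 − 447/2)/(3/2) = 257/3, q_C = (312 − 447/2)/(3/2) = 59.
Total output Q = 149, so price P = 384 - (3/2)·149 = 321/2.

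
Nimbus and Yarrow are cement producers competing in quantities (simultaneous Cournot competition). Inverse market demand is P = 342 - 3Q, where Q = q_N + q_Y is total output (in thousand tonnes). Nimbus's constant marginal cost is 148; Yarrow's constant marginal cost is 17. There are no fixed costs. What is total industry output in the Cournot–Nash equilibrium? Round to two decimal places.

57.67

Nimbus's profit: π_N = (342 - 3Q)q_N - (148q_N). Setting ∂π_N/∂q_N = 0: 194 - 6q_N - 3(q_Y) = 0.
Yarrow's profit: π_Y = (342 - 3Q)q_Y - (17q_Y). Setting ∂π_Y/∂q_Y = 0: 325 - 6q_Y - 3(q_N) = 0.
So q_N = (194 - 3q_Y)/6 and q_Y = (325 - 3q_N)/6.
Substituting one into the other gives q_N = 7 and q_Y = 152/3.
Total output Q = 7 + 152/3 = 173/3.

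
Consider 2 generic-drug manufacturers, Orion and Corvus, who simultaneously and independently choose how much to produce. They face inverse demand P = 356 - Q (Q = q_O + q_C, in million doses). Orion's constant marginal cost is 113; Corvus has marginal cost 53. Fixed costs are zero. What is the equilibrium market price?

Orion's profit: π_O = (356 - Q)q_O - (113q_O). Setting ∂π_O/∂q_O = 0: 243 - 2q_O - (q_C) = 0.
Corvus's profit: π_C = (356 - Q)q_C - (53q_C). Setting ∂π_C/∂q_C = 0: 303 - 2q_C - (q_O) = 0.
Best responses: q_O = (243 - q_C)/2, q_C = (303 - q_O)/2.
Solving the pair: q_O = 61, q_C = 121.
Total output Q = 182, so price P = 356 - 182 = 174.

174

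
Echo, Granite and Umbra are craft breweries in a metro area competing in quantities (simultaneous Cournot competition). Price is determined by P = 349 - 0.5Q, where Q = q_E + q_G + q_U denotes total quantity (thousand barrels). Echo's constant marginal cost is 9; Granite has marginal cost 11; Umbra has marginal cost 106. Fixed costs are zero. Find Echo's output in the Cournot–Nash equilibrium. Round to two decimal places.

219.50

Echo's profit: π_E = (349 - 0.5Q)q_E - (9q_E). Setting ∂π_E/∂q_E = 0: 340 - q_E - (1/2)(q_G + q_U) = 0.
Granite's profit: π_G = (349 - 0.5Q)q_G - (11q_G). Setting ∂π_G/∂q_G = 0: 338 - q_G - (1/2)(q_E + q_U) = 0.
Umbra's first-order condition: 243 - q_U - (1/2)(q_E + q_G) = 0.
Adding the 3 first-order conditions: 921 − 2Q = 0, so Q = 921/2.
Back-substituting: q_E = (340 − 921/4)/(1/2) = 439/2, q_G = (338 − 921/4)/(1/2) = 431/2, q_U = (243 − 921/4)/(1/2) = 51/2.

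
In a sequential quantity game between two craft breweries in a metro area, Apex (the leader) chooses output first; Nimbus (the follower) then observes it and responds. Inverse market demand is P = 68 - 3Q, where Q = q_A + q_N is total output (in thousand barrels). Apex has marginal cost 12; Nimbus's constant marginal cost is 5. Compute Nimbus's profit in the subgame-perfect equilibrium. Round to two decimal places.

Solve by backward induction. Given q_A, the follower Nimbus maximises π_N = (68 - 3q_A - 3q_N)q_N - 5q_N.
Follower FOC: 63 - 3q_A - 6q_N = 0, so q_N(q_A) = (63 - 3q_A)/6.
The leader anticipates this reaction. Substituting into P = 68 - 3Q gives P = 73/2 - (3/2)q_A, so π_A = (73/2 - (3/2)q_A)q_A - 12q_A.
Maximising: ∂π_A/∂q_A = 49/2 - 3q_A = 0, giving q_A = 49/6.
Then q_N = (63 - 3·(49/6))/6 = 77/12.
Price P = 68 - 3·(175/12) = 97/4.
Nimbus's profit: (97/4 - 5)·(77/12) = 123.5208.

123.52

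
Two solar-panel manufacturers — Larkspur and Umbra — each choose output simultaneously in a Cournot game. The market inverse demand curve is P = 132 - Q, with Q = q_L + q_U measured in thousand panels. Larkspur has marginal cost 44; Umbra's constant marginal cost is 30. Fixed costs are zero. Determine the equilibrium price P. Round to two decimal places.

68.67

Larkspur's profit: π_L = (132 - Q)q_L - (44q_L). Setting ∂π_L/∂q_L = 0: 88 - 2q_L - (q_U) = 0.
Umbra's first-order condition: 102 - 2q_U - (q_L) = 0.
Rearranging gives the reaction functions q_L = (88 - q_U)/2 and q_U = (102 - q_L)/2.
Solving the pair: q_L = 74/3, q_U = 116/3.
Total output Q = 190/3, so price P = 132 - 190/3 = 206/3.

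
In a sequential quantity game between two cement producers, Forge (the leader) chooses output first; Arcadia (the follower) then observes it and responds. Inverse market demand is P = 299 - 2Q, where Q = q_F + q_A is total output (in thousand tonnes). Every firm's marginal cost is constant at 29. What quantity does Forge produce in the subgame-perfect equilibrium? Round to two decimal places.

The follower Arcadia best-responds to any q_F: π_A = (299 - 2Q)q_A - 29q_A.
Setting the follower's marginal profit to zero, 270 - 2q_F - 4q_A = 0, i.e. q_A = (270 - 2q_F)/4.
Forge substitutes q_A(q_F) into its own profit: π_F = q_F(299 - 2q_F - (270 - 2q_F)/2) - 29q_F = (164 - q_F)q_F - 29q_F.
Leader FOC: 135 - 2q_F = 0, so q_F = 135/2.
Then q_A = (270 - 2·(135/2))/4 = 135/4.

67.50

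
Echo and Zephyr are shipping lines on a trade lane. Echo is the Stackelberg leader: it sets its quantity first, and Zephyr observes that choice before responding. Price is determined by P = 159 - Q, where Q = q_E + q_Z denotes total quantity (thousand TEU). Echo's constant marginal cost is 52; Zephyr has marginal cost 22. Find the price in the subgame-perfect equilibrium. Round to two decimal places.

The follower Zephyr best-responds to any q_E: π_Z = (159 - Q)q_Z - 22q_Z.
Follower FOC: 137 - q_E - 2q_Z = 0, so q_Z(q_E) = (137 - q_E)/2.
Echo substitutes q_Z(q_E) into its own profit: π_E = q_E(159 - q_E - (137 - q_E)/2) - 52q_E = (181/2 - (1/2)q_E)q_E - 52q_E.
Maximising: ∂π_E/∂q_E = 77/2 - q_E = 0, giving q_E = 77/2.
Then q_Z = (137 - 77/2)/2 = 197/4.
Total output Q = 351/4, so price P = 159 - 351/4 = 285/4.

71.25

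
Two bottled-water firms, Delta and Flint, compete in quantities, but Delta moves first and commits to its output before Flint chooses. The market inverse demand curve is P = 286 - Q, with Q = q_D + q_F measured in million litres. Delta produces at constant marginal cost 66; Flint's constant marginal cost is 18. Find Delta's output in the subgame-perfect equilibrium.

Solve by backward induction. Given q_D, the follower Flint maximises π_F = (286 - q_D - q_F)q_F - 18q_F.
∂π_F/∂q_F = 268 - q_D - 2q_F = 0 gives the reaction function q_F = (268 - q_D)/2.
Delta substitutes q_F(q_D) into its own profit: π_D = q_D(286 - q_D - (268 - q_D)/2) - 66q_D = (152 - (1/2)q_D)q_D - 66q_D.
Maximising: ∂π_D/∂q_D = 86 - q_D = 0, giving q_D = 86.
Then q_F = (268 - 86)/2 = 91.

86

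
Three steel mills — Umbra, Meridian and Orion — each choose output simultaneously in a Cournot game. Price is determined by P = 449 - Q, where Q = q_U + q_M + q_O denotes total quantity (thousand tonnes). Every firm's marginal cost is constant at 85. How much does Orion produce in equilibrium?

A representative firm's profit is π_i = q_i(449 - Q) - 85q_i.
Setting ∂π_i/∂q_i = 0 with rivals' quantities fixed: 364 - 2q_i - Σ_{j≠i} q_j = 0.
By symmetry each firm produces the same amount; substituting Σ_{j≠i} q_j = 2q_i yields q_i = 364/4 = 91.

91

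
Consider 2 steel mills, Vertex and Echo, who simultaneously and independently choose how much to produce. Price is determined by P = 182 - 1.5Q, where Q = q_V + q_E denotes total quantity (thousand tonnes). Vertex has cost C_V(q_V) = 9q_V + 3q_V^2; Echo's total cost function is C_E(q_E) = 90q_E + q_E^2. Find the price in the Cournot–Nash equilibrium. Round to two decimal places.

Vertex's profit: π_V = (182 - 1.5Q)q_V - (9q_V + 3q_V²). Setting ∂π_V/∂q_V = 0: 173 - 9q_V - (3/2)(q_E) = 0.
Echo's first-order condition: 92 - 5q_E - (3/2)(q_V) = 0.
So q_V = (173 - (3/2)q_E)/9 and q_E = (92 - (3/2)q_V)/5.
Substituting one into the other gives q_V = 17.0058 and q_E = 758/57.
Total output Q = 30.3041, so price P = 182 - (3/2)·30.3041 = 136.5439.

136.54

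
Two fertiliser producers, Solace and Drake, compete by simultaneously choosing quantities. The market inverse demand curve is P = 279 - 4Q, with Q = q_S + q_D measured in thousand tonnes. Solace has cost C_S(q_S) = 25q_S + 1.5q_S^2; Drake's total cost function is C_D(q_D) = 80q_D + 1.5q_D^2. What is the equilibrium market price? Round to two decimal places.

158.20

Solace's profit: π_S = (279 - 4Q)q_S - (25q_S + (3/2)q_S²). Setting ∂π_S/∂q_S = 0: 254 - 11q_S - 4(q_D) = 0.
Drake's first-order condition: 199 - 11q_D - 4(q_S) = 0.
Best responses: q_S = (254 - 4q_D)/11, q_D = (199 - 4q_S)/11.
Substituting one into the other gives q_S = 666/35 and q_D = 391/35.
Total output Q = 151/5, so price P = 279 - 4·(151/5) = 791/5.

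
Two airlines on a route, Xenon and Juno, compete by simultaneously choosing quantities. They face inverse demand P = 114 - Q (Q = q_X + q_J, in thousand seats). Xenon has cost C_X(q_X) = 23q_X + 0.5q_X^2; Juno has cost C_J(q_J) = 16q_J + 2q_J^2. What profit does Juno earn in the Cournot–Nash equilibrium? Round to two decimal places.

427.78

Xenon's profit: π_X = (114 - Q)q_X - (23q_X + (1/2)q_X²). Setting ∂π_X/∂q_X = 0: 91 - 3q_X - (q_J) = 0.
Juno's first-order condition: 98 - 6q_J - (q_X) = 0.
So q_X = (91 - q_J)/3 and q_J = (98 - q_X)/6.
Substituting one into the other gives q_X = 448/17 and q_J = 203/17.
Price P = 114 - 651/17 = 1287/17.
Juno's profit: (1287/17)·(203/17) - 16·(203/17) - 2(203/17)² = 427.7751.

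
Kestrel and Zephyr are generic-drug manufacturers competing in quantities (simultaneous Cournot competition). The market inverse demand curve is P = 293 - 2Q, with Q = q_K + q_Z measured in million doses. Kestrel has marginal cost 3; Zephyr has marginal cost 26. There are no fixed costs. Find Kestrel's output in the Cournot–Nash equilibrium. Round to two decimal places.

Kestrel's profit: π_K = (293 - 2Q)q_K - (3q_K). Setting ∂π_K/∂q_K = 0: 290 - 4q_K - 2(q_Z) = 0.
Zephyr's first-order condition: 267 - 4q_Z - 2(q_K) = 0.
Rearranging gives the reaction functions q_K = (290 - 2q_Z)/4 and q_Z = (267 - 2q_K)/4.
Solving the pair: q_K = 313/6, q_Z = 122/3.

52.17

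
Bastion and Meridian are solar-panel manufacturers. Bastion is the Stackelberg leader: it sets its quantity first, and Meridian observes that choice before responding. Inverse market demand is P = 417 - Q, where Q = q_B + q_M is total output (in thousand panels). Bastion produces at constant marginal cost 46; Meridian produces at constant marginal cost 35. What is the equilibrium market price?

Solve by backward induction. Given q_B, the follower Meridian maximises π_M = (417 - q_B - q_M)q_M - 35q_M.
Follower FOC: 382 - q_B - 2q_M = 0, so q_M(q_B) = (382 - q_B)/2.
Bastion substitutes q_M(q_B) into its own profit: π_B = q_B(417 - q_B - (382 - q_B)/2) - 46q_B = (226 - (1/2)q_B)q_B - 46q_B.
Leader FOC: 180 - q_B = 0, so q_B = 180.
Then q_M = (382 - 180)/2 = 101.
Total output Q = 281, so price P = 417 - 281 = 136.

136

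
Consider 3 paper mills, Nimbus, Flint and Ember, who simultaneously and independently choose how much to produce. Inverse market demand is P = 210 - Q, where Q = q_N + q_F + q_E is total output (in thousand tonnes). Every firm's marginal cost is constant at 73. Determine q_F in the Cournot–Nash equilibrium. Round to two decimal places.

A representative firm's profit is π_i = q_i(210 - Q) - 73q_i.
First-order condition (treating rivals' output as given): 137 - 2q_i - Σ_{j≠i} q_j = 0.
By symmetry each firm produces the same amount; substituting Σ_{j≠i} q_j = 2q_i yields q_i = 137/4.

34.25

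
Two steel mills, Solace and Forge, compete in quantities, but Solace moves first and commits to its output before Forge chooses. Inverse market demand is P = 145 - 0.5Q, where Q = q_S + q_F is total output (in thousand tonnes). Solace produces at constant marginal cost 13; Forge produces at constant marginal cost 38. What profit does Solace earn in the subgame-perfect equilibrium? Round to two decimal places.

Solve by backward induction. Given q_S, the follower Forge maximises π_F = (145 - (1/2)q_S - (1/2)q_F)q_F - 38q_F.
∂π_F/∂q_F = 107 - (1/2)q_S - q_F = 0 gives the reaction function q_F = (107 - (1/2)q_S).
The leader anticipates this reaction. Substituting into P = 145 - 0.5Q gives P = 183/2 - (1/4)q_S, so π_S = (183/2 - (1/4)q_S)q_S - 13q_S.
Leader FOC: 157/2 - (1/2)q_S = 0, so q_S = 157.
Then q_F = (107 - (1/2)·157) = 57/2.
Price P = 145 - (1/2)·(371/2) = 209/4.
Solace's profit: (209/4 - 13)·157 = 6162.2500.

6162.25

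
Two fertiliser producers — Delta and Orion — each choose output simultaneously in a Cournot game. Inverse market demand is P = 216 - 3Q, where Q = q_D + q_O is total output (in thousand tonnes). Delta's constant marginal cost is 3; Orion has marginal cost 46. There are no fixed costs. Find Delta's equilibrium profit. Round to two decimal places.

Delta's profit: π_D = (216 - 3Q)q_D - (3q_D). Setting ∂π_D/∂q_D = 0: 213 - 6q_D - 3(q_O) = 0.
Orion's profit: π_O = (216 - 3Q)q_O - (46q_O). Setting ∂π_O/∂q_O = 0: 170 - 6q_O - 3(q_D) = 0.
Rearranging gives the reaction functions q_D = (213 - 3q_O)/6 and q_O = (170 - 3q_D)/6.
Solving the pair: q_D = 256/9, q_O = 127/9.
Price P = 216 - 3·(383/9) = 265/3.
Delta's profit: (265/3 - 3)·(256/9) = 2427.2593.

2427.26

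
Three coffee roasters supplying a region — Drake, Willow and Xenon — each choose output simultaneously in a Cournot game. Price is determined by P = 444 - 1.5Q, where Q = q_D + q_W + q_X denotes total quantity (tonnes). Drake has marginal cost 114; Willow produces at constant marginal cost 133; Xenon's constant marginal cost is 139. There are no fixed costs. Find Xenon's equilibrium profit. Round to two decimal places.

3128.17

Drake's profit: π_D = (444 - 1.5Q)q_D - (114q_D). Setting ∂π_D/∂q_D = 0: 330 - 3q_D - (3/2)(q_W + q_X) = 0.
Willow's first-order condition: 311 - 3q_W - (3/2)(q_D + q_X) = 0.
Xenon's profit: π_X = (444 - 1.5Q)q_X - (139q_X). Setting ∂π_X/∂q_X = 0: 305 - 3q_X - (3/2)(q_D + q_W) = 0.
Adding the 3 conditions: 946 − 3Q − 3Q = 0, i.e. Q = 473/3.
Back-substituting: q_D = (330 − 473/2)/(3/2) = 187/3, q_W = (311 − 473/2)/(3/2) = 149/3, q_X = (305 − 473/2)/(3/2) = 137/3.
Price P = 444 - (3/2)·(473/3) = 415/2.
Xenon's profit: (415/2 - 139)·(137/3) = 3128.1667.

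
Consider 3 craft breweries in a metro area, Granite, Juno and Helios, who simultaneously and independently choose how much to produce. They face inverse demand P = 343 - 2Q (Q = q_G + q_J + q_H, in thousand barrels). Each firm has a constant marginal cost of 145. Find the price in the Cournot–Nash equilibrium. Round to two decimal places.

Each firm earns π_i = (343 - 2Q)q_i - 145q_i.
Setting ∂π_i/∂q_i = 0 with rivals' quantities fixed: 198 - 4q_i - 2·Σ_{j≠i} q_j = 0.
With identical firms every q_j equals q_i, so Σ_{j≠i} q_j = 2q_i and 198 = 8q_i, giving q_i = 99/4.
Total output Q = 297/4, so price P = 343 - 2·(297/4) = 389/2.

194.50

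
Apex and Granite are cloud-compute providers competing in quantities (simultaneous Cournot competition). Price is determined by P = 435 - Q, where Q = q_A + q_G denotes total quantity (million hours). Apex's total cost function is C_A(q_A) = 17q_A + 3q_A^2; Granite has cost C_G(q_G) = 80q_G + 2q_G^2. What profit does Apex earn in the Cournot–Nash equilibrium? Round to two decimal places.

Apex's profit: π_A = (435 - Q)q_A - (17q_A + 3q_A²). Setting ∂π_A/∂q_A = 0: 418 - 8q_A - (q_G) = 0.
Granite's first-order condition: 355 - 6q_G - (q_A) = 0.
So q_A = (418 - q_G)/8 and q_G = (355 - q_A)/6.
Solving the pair: q_A = 45.8085, q_G = 51.5319.
Price P = 435 - 97.3404 = 337.6596.
Apex's profit: 337.6596·45.8085 - 17·45.8085 - 3·45.8085² = 8393.6786.

8393.68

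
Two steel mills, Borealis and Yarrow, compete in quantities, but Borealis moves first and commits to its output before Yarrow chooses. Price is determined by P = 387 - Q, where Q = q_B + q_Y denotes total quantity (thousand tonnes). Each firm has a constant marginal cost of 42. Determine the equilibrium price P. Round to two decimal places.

Solve by backward induction. Given q_B, the follower Yarrow maximises π_Y = (387 - q_B - q_Y)q_Y - 42q_Y.
∂π_Y/∂q_Y = 345 - q_B - 2q_Y = 0 gives the reaction function q_Y = (345 - q_B)/2.
The leader anticipates this reaction. Substituting into P = 387 - Q gives P = 429/2 - (1/2)q_B, so π_B = (429/2 - (1/2)q_B)q_B - 42q_B.
Maximising: ∂π_B/∂q_B = 345/2 - q_B = 0, giving q_B = 345/2.
Then q_Y = (345 - 345/2)/2 = 345/4.
Total output Q = 1035/4, so price P = 387 - 1035/4 = 513/4.

128.25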